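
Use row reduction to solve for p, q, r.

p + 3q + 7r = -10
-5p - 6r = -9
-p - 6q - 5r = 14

(3, -2, -1)

Forward elimination on [A|b]:
R2 <- R2 - (-5)*R1:  [   0   15   29  -59 ]
R3 <- R3 - (-1)*R1:  [  0  -3   2   4 ]
R3 <- R3 - (-1/5)*R2:  [     0      0   39/5  -39/5 ]
Row echelon form:
[ 1   3     7  |    -10 ]
[ 0  15    29  |    -59 ]
[ 0   0  39/5  |  -39/5 ]
Back-substitution:
r = (-39/5) / (39/5) = -1
q = (-59 - (29)*(-1)) / 15 = -2
p = (-10 - (3)*(-2) - (7)*(-1)) / 1 = 3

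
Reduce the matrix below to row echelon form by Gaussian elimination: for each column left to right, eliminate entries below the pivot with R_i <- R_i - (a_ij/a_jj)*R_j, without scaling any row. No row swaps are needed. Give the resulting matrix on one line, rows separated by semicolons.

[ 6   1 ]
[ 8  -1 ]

REF = [6 1; 0 -7/3]

Forward elimination:
R2 <- R2 - (4/3)*R1:  [    0  -7/3 ]
Row echelon form:
[ 6     1 ]
[ 0  -7/3 ]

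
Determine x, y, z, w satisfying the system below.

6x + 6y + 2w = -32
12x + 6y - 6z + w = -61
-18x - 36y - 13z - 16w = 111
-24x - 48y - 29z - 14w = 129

(-4, -1, 1, -1)

Forward elimination on [A|b]:
R2 <- R2 - (2)*R1:  [  0  -6  -6  -3   3 ]
R3 <- R3 - (-3)*R1:  [   0  -18  -13  -10   15 ]
R4 <- R4 - (-4)*R1:  [   0  -24  -29   -6    1 ]
R3 <- R3 - (3)*R2:  [  0   0   5  -1   6 ]
R4 <- R4 - (4)*R2:  [   0    0   -5    6  -11 ]
R4 <- R4 - (-1)*R3:  [  0   0   0   5  -5 ]
Row echelon form:
[ 6   6   0   2  |  -32 ]
[ 0  -6  -6  -3  |    3 ]
[ 0   0   5  -1  |    6 ]
[ 0   0   0   5  |   -5 ]
Back-substitution:
w = (-5) / 5 = -1
z = (6 - (-1)*(-1)) / 5 = 1
y = (3 - (-6)*(1) - (-3)*(-1)) / -6 = -1
x = (-32 - (6)*(-1) - (2)*(-1)) / 6 = -4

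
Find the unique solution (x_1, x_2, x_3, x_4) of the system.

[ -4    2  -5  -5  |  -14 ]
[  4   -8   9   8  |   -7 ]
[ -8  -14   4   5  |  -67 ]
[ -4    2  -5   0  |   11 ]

Forward elimination on [A|b]:
R2 <- R2 - (-1)*R1:  [   0   -6    4    3  -21 ]
R3 <- R3 - (2)*R1:  [   0  -18   14   15  -39 ]
R4 <- R4 - (1)*R1:  [  0   0   0   5  25 ]
R3 <- R3 - (3)*R2:  [  0   0   2   6  24 ]
Row echelon form:
[ -4   2  -5  -5  |  -14 ]
[  0  -6   4   3  |  -21 ]
[  0   0   2   6  |   24 ]
[  0   0   0   5  |   25 ]
Back-substitution:
x_4 = (25) / 5 = 5
x_3 = (24 - (6)*(5)) / 2 = -3
x_2 = (-21 - (4)*(-3) - (3)*(5)) / -6 = 4
x_1 = (-14 - (2)*(4) - (-5)*(-3) - (-5)*(5)) / -4 = 3

(3, 4, -3, 5)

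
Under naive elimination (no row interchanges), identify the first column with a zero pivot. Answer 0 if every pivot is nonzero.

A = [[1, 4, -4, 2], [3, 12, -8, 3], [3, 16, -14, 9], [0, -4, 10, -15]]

Naive forward elimination:
R2 <- R2 - (3)*R1:  [  0   0   4  -3 ]
R3 <- R3 - (3)*R1:  [  0   4  -2   3 ]
Matrix at this point:
[ 1   4  -4    2 ]
[ 0   0   4   -3 ]
[ 0   4  -2    3 ]
[ 0  -4  10  -15 ]
Pivot entry (2,2) is zero but row 3 has 4 in column 2 -> naive elimination stops; a row interchange (e.g. R2 <-> R3) would be required here.

first zero-pivot column = 2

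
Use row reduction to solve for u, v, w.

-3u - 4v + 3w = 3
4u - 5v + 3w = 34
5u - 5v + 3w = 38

Forward elimination on [A|b]:
R2 <- R2 - (-4/3)*R1:  [     0  -31/3      7     38 ]
R3 <- R3 - (-5/3)*R1:  [     0  -35/3      8     43 ]
R3 <- R3 - (35/31)*R2:  [    0     0  3/31  3/31 ]
Row echelon form:
[ -3     -4     3  |     3 ]
[  0  -31/3     7  |    38 ]
[  0      0  3/31  |  3/31 ]
Back-substitution:
w = (3/31) / (3/31) = 1
v = (38 - (7)*(1)) / (-31/3) = -3
u = (3 - (-4)*(-3) - (3)*(1)) / -3 = 4

(4, -3, 1)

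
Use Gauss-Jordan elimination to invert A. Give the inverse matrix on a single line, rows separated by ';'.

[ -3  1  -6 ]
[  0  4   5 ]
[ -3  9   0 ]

Gauss-Jordan on [A | I]:
R1 <- (1/-3)*R1:  [    1  -1/3     2  |  -1/3     0     0 ]
R3 <- R3 - (-3)*R1:  [  0   8   6  |  -1   0   1 ]
R2 <- (1/4)*R2:  [   0    1  5/4  |    0  1/4    0 ]
R1 <- R1 - (-1/3)*R2:  [     1      0  29/12  |   -1/3   1/12      0 ]
R3 <- R3 - (8)*R2:  [  0   0  -4  |  -1  -2   1 ]
R3 <- (1/-4)*R3:  [    0     0     1  |   1/4   1/2  -1/4 ]
R1 <- R1 - (29/12)*R3:  [      1       0       0  |  -15/16    -9/8   29/48 ]
R2 <- R2 - (5/4)*R3:  [     0      1      0  |  -5/16   -3/8   5/16 ]
Right block of [I | A^{-1}] is the inverse:
[ -15/16  -9/8  29/48 ]
[  -5/16  -3/8   5/16 ]
[    1/4   1/2   -1/4 ]

inverse = [-15/16 -9/8 29/48; -5/16 -3/8 5/16; 1/4 1/2 -1/4]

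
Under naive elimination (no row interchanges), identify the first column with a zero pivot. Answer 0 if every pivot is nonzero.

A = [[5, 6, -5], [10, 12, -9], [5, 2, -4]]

first zero-pivot column = 2

Naive forward elimination:
R2 <- R2 - (2)*R1:  [ 0  0  1 ]
R3 <- R3 - (1)*R1:  [  0  -4   1 ]
Matrix at this point:
[ 5   6  -5 ]
[ 0   0   1 ]
[ 0  -4   1 ]
Pivot entry (2,2) is zero but row 3 has -4 in column 2 -> naive elimination stops; a row interchange (e.g. R2 <-> R3) would be required here.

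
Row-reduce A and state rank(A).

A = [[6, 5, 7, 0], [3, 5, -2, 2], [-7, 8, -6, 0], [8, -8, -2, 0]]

Row reduction:
R2 <- R2 - (1/2)*R1:  [     0    5/2  -11/2      2 ]
R3 <- R3 - (-7/6)*R1:  [    0  83/6  13/6     0 ]
R4 <- R4 - (4/3)*R1:  [     0  -44/3  -34/3      0 ]
R3 <- R3 - (83/15)*R2:  [       0        0    163/5  -166/15 ]
R4 <- R4 - (-88/15)*R2:  [      0       0  -218/5  176/15 ]
R4 <- R4 - (-218/163)*R3:  [        0         0         0  -500/163 ]
Row echelon form:
[ 6    5      7         0 ]
[ 0  5/2  -11/2         2 ]
[ 0    0  163/5   -166/15 ]
[ 0    0      0  -500/163 ]
Nonzero rows / pivot columns: 4

rank(A) = 4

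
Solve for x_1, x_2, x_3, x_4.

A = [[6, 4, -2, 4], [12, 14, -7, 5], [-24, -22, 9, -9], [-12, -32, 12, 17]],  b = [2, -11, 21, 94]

(0, -3, -3, 2)

Forward elimination on [A|b]:
R2 <- R2 - (2)*R1:  [   0    6   -3   -3  -15 ]
R3 <- R3 - (-4)*R1:  [  0  -6   1   7  29 ]
R4 <- R4 - (-2)*R1:  [   0  -24    8   25   98 ]
R3 <- R3 - (-1)*R2:  [  0   0  -2   4  14 ]
R4 <- R4 - (-4)*R2:  [  0   0  -4  13  38 ]
R4 <- R4 - (2)*R3:  [  0   0   0   5  10 ]
Row echelon form:
[ 6  4  -2   4  |    2 ]
[ 0  6  -3  -3  |  -15 ]
[ 0  0  -2   4  |   14 ]
[ 0  0   0   5  |   10 ]
Back-substitution:
x_4 = (10) / 5 = 2
x_3 = (14 - (4)*(2)) / -2 = -3
x_2 = (-15 - (-3)*(-3) - (-3)*(2)) / 6 = -3
x_1 = (2 - (4)*(-3) - (-2)*(-3) - (4)*(2)) / 6 = 0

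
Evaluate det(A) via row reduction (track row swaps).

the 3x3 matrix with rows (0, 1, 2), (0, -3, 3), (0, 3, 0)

Forward elimination:
R2 <- R2 - (-3)*R1:  [ 0  0  9 ]
R3 <- R3 - (3)*R1:  [  0   0  -6 ]
R3 <- R3 - (-2/3)*R2:  [ 0  0  0 ]
Upper-triangular form:
[ 0  1  2 ]
[ 0  0  9 ]
[ 0  0  0 ]
det(A) = (-1)^0 * (0) * (0) * (0) = 0  (0 row swaps -> sign +1)

det(A) = 0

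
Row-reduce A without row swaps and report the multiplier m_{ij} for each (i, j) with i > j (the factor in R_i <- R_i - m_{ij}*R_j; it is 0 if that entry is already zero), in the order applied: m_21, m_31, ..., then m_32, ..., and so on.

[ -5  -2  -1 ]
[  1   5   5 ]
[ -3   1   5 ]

Forward elimination:
R2 <- R2 - (-1/5)*R1:  [    0  23/5  24/5 ]
R3 <- R3 - (3/5)*R1:  [    0  11/5  28/5 ]
R3 <- R3 - (11/23)*R2:  [     0      0  76/23 ]
Multipliers (in order of application): m_{21} = -1/5, m_{31} = 3/5, m_{32} = 11/23

multipliers: -1/5, 3/5, 11/23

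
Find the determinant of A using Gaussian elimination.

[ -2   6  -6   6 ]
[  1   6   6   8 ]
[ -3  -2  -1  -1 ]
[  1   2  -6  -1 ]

det(A) = 202

Forward elimination:
R2 <- R2 - (-1/2)*R1:  [  0   9   3  11 ]
R3 <- R3 - (3/2)*R1:  [   0  -11    8  -10 ]
R4 <- R4 - (-1/2)*R1:  [  0   5  -9   2 ]
R3 <- R3 - (-11/9)*R2:  [    0     0  35/3  31/9 ]
R4 <- R4 - (5/9)*R2:  [     0      0  -32/3  -37/9 ]
R4 <- R4 - (-32/35)*R3:  [        0         0         0  -101/105 ]
Upper-triangular form:
[ -2  6    -6         6 ]
[  0  9     3        11 ]
[  0  0  35/3      31/9 ]
[  0  0     0  -101/105 ]
det(A) = (-1)^0 * (-2) * (9) * (35/3) * (-101/105) = 202  (0 row swaps -> sign +1)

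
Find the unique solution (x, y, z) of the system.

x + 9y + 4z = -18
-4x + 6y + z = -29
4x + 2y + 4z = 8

Forward elimination on [A|b]:
R2 <- R2 - (-4)*R1:  [    0    42    17  -101 ]
R3 <- R3 - (4)*R1:  [   0  -34  -12   80 ]
R3 <- R3 - (-17/21)*R2:  [      0       0   37/21  -37/21 ]
Row echelon form:
[ 1   9      4  |     -18 ]
[ 0  42     17  |    -101 ]
[ 0   0  37/21  |  -37/21 ]
Back-substitution:
z = (-37/21) / (37/21) = -1
y = (-101 - (17)*(-1)) / 42 = -2
x = (-18 - (9)*(-2) - (4)*(-1)) / 1 = 4

(4, -2, -1)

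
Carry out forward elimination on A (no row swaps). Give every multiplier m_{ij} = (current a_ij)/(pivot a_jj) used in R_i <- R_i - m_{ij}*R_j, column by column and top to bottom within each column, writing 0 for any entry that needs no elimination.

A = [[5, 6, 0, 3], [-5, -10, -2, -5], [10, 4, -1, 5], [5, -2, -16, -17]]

Forward elimination:
R2 <- R2 - (-1)*R1:  [  0  -4  -2  -2 ]
R3 <- R3 - (2)*R1:  [  0  -8  -1  -1 ]
R4 <- R4 - (1)*R1:  [   0   -8  -16  -20 ]
R3 <- R3 - (2)*R2:  [ 0  0  3  3 ]
R4 <- R4 - (2)*R2:  [   0    0  -12  -16 ]
R4 <- R4 - (-4)*R3:  [  0   0   0  -4 ]
Multipliers (in order of application): m_{21} = -1, m_{31} = 2, m_{41} = 1, m_{32} = 2, m_{42} = 2, m_{43} = -4

multipliers: -1, 2, 1, 2, 2, -4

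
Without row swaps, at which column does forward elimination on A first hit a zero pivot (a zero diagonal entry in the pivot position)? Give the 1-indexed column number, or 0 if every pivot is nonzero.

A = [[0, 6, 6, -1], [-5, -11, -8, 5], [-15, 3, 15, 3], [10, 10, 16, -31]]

Naive forward elimination:
Pivot entry (1,1) is zero but row 2 has -5 in column 1 -> naive elimination stops; a row interchange (e.g. R1 <-> R2) would be required here.

first zero-pivot column = 1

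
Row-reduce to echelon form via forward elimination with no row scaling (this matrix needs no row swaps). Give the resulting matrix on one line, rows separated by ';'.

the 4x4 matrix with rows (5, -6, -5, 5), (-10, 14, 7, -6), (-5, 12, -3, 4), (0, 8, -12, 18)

Forward elimination:
R2 <- R2 - (-2)*R1:  [  0   2  -3   4 ]
R3 <- R3 - (-1)*R1:  [  0   6  -8   9 ]
R3 <- R3 - (3)*R2:  [  0   0   1  -3 ]
R4 <- R4 - (4)*R2:  [ 0  0  0  2 ]
Row echelon form:
[ 5  -6  -5   5 ]
[ 0   2  -3   4 ]
[ 0   0   1  -3 ]
[ 0   0   0   2 ]

REF = [5 -6 -5 5; 0 2 -3 4; 0 0 1 -3; 0 0 0 2]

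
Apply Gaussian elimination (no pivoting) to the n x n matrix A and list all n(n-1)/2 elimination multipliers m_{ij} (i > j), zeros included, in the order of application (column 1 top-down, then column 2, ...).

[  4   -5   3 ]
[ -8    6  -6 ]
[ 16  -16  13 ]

multipliers: -2, 4, -1

Forward elimination:
R2 <- R2 - (-2)*R1:  [  0  -4   0 ]
R3 <- R3 - (4)*R1:  [ 0  4  1 ]
R3 <- R3 - (-1)*R2:  [ 0  0  1 ]
Multipliers (in order of application): m_{21} = -2, m_{31} = 4, m_{32} = -1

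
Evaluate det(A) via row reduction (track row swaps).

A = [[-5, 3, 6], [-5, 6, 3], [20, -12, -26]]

Forward elimination:
R2 <- R2 - (1)*R1:  [  0   3  -3 ]
R3 <- R3 - (-4)*R1:  [  0   0  -2 ]
Upper-triangular form:
[ -5  3   6 ]
[  0  3  -3 ]
[  0  0  -2 ]
det(A) = (-1)^0 * (-5) * (3) * (-2) = 30  (0 row swaps -> sign +1)

det(A) = 30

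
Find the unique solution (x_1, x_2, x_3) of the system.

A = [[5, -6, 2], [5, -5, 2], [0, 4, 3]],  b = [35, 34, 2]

Forward elimination on [A|b]:
R2 <- R2 - (1)*R1:  [  0   1   0  -1 ]
R3 <- R3 - (4)*R2:  [ 0  0  3  6 ]
Row echelon form:
[ 5  -6  2  |  35 ]
[ 0   1  0  |  -1 ]
[ 0   0  3  |   6 ]
Back-substitution:
x_3 = (6) / 3 = 2
x_2 = (-1) / 1 = -1
x_1 = (35 - (-6)*(-1) - (2)*(2)) / 5 = 5

(5, -1, 2)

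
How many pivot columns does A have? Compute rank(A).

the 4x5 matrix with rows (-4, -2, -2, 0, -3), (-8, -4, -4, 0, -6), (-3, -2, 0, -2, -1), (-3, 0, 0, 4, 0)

rank(A) = 3

Row reduction:
R2 <- R2 - (2)*R1:  [ 0  0  0  0  0 ]
R3 <- R3 - (3/4)*R1:  [    0  -1/2   3/2    -2   5/4 ]
R4 <- R4 - (3/4)*R1:  [   0  3/2  3/2    4  9/4 ]
R2 <-> R3   (pivot in column 2 was zero)
[ -4    -2   -2   0   -3 ]
[  0  -1/2  3/2  -2  5/4 ]
[  0     0    0   0    0 ]
[  0   3/2  3/2   4  9/4 ]
R4 <- R4 - (-3)*R2:  [  0   0   6  -2   6 ]
R3 <-> R4   (pivot in column 3 was zero)
[ -4    -2   -2   0   -3 ]
[  0  -1/2  3/2  -2  5/4 ]
[  0     0    6  -2    6 ]
[  0     0    0   0    0 ]
Row echelon form:
[ -4    -2   -2   0   -3 ]
[  0  -1/2  3/2  -2  5/4 ]
[  0     0    6  -2    6 ]
[  0     0    0   0    0 ]
Nonzero rows / pivot columns: 3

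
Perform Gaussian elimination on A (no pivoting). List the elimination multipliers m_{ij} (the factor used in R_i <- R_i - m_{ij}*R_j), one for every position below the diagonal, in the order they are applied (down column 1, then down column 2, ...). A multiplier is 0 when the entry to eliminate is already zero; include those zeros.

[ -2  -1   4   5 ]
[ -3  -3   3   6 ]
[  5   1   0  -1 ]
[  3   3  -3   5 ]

multipliers: 3/2, -5/2, -3/2, 1, -1, 0

Forward elimination:
R2 <- R2 - (3/2)*R1:  [    0  -3/2    -3  -3/2 ]
R3 <- R3 - (-5/2)*R1:  [    0  -3/2    10  23/2 ]
R4 <- R4 - (-3/2)*R1:  [    0   3/2     3  25/2 ]
R3 <- R3 - (1)*R2:  [  0   0  13  13 ]
R4 <- R4 - (-1)*R2:  [  0   0   0  11 ]
R4: entry in column 3 is already 0 -> m_{43} = 0 (no row operation needed)
Multipliers (in order of application): m_{21} = 3/2, m_{31} = -5/2, m_{41} = -3/2, m_{32} = 1, m_{42} = -1, m_{43} = 0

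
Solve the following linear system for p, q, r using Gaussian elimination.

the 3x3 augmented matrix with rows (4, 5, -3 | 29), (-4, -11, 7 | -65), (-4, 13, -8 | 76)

(0, 4, -3)

Forward elimination on [A|b]:
R2 <- R2 - (-1)*R1:  [   0   -6    4  -36 ]
R3 <- R3 - (-1)*R1:  [   0   18  -11  105 ]
R3 <- R3 - (-3)*R2:  [  0   0   1  -3 ]
Row echelon form:
[ 4   5  -3  |   29 ]
[ 0  -6   4  |  -36 ]
[ 0   0   1  |   -3 ]
Back-substitution:
r = (-3) / 1 = -3
q = (-36 - (4)*(-3)) / -6 = 4
p = (29 - (5)*(4) - (-3)*(-3)) / 4 = 0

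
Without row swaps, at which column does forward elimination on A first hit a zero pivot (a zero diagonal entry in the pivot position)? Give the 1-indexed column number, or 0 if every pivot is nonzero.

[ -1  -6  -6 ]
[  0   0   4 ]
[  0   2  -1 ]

first zero-pivot column = 2

Naive forward elimination:
Matrix at this point:
[ -1  -6  -6 ]
[  0   0   4 ]
[  0   2  -1 ]
Pivot entry (2,2) is zero but row 3 has 2 in column 2 -> naive elimination stops; a row interchange (e.g. R2 <-> R3) would be required here.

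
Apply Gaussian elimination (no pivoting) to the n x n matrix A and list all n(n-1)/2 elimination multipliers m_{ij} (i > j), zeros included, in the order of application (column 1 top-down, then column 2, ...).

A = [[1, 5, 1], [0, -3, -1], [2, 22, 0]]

Forward elimination:
R2: entry in column 1 is already 0 -> m_{21} = 0 (no row operation needed)
R3 <- R3 - (2)*R1:  [  0  12  -2 ]
R3 <- R3 - (-4)*R2:  [  0   0  -6 ]
Multipliers (in order of application): m_{21} = 0, m_{31} = 2, m_{32} = -4

multipliers: 0, 2, -4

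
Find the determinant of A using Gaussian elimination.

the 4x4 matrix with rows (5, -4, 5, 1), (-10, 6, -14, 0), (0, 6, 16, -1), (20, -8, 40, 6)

det(A) = -200

Forward elimination:
R2 <- R2 - (-2)*R1:  [  0  -2  -4   2 ]
R4 <- R4 - (4)*R1:  [  0   8  20   2 ]
R3 <- R3 - (-3)*R2:  [ 0  0  4  5 ]
R4 <- R4 - (-4)*R2:  [  0   0   4  10 ]
R4 <- R4 - (1)*R3:  [ 0  0  0  5 ]
Upper-triangular form:
[ 5  -4   5  1 ]
[ 0  -2  -4  2 ]
[ 0   0   4  5 ]
[ 0   0   0  5 ]
det(A) = (-1)^0 * (5) * (-2) * (4) * (5) = -200  (0 row swaps -> sign +1)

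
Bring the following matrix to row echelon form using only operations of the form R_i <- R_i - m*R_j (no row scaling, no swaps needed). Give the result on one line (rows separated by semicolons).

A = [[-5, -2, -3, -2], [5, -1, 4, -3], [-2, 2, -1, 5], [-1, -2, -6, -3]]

Forward elimination:
R2 <- R2 - (-1)*R1:  [  0  -3   1  -5 ]
R3 <- R3 - (2/5)*R1:  [    0  14/5   1/5  29/5 ]
R4 <- R4 - (1/5)*R1:  [     0   -8/5  -27/5  -13/5 ]
R3 <- R3 - (-14/15)*R2:  [     0      0  17/15  17/15 ]
R4 <- R4 - (8/15)*R2:  [      0       0  -89/15    1/15 ]
R4 <- R4 - (-89/17)*R3:  [ 0  0  0  6 ]
Row echelon form:
[ -5  -2     -3     -2 ]
[  0  -3      1     -5 ]
[  0   0  17/15  17/15 ]
[  0   0      0      6 ]

REF = [-5 -2 -3 -2; 0 -3 1 -5; 0 0 17/15 17/15; 0 0 0 6]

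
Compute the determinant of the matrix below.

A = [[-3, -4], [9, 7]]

Forward elimination:
R2 <- R2 - (-3)*R1:  [  0  -5 ]
Upper-triangular form:
[ -3  -4 ]
[  0  -5 ]
det(A) = (-1)^0 * (-3) * (-5) = 15  (0 row swaps -> sign +1)

det(A) = 15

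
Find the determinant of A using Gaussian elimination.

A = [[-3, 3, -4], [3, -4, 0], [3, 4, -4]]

det(A) = -108

Forward elimination:
R2 <- R2 - (-1)*R1:  [  0  -1  -4 ]
R3 <- R3 - (-1)*R1:  [  0   7  -8 ]
R3 <- R3 - (-7)*R2:  [   0    0  -36 ]
Upper-triangular form:
[ -3   3   -4 ]
[  0  -1   -4 ]
[  0   0  -36 ]
det(A) = (-1)^0 * (-3) * (-1) * (-36) = -108  (0 row swaps -> sign +1)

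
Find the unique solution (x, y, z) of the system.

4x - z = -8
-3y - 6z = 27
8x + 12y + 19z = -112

Forward elimination on [A|b]:
R3 <- R3 - (2)*R1:  [   0   12   21  -96 ]
R3 <- R3 - (-4)*R2:  [  0   0  -3  12 ]
Row echelon form:
[ 4   0  -1  |  -8 ]
[ 0  -3  -6  |  27 ]
[ 0   0  -3  |  12 ]
Back-substitution:
z = (12) / -3 = -4
y = (27 - (-6)*(-4)) / -3 = -1
x = (-8 - (-1)*(-4)) / 4 = -3

(-3, -1, -4)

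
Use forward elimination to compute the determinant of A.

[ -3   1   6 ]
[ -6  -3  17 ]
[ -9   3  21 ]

Forward elimination:
R2 <- R2 - (2)*R1:  [  0  -5   5 ]
R3 <- R3 - (3)*R1:  [ 0  0  3 ]
Upper-triangular form:
[ -3   1  6 ]
[  0  -5  5 ]
[  0   0  3 ]
det(A) = (-1)^0 * (-3) * (-5) * (3) = 45  (0 row swaps -> sign +1)

det(A) = 45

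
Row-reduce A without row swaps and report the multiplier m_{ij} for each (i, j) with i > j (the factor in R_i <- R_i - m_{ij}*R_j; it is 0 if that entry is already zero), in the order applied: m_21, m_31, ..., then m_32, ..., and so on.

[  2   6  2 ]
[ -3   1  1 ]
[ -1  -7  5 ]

Forward elimination:
R2 <- R2 - (-3/2)*R1:  [  0  10   4 ]
R3 <- R3 - (-1/2)*R1:  [  0  -4   6 ]
R3 <- R3 - (-2/5)*R2:  [    0     0  38/5 ]
Multipliers (in order of application): m_{21} = -3/2, m_{31} = -1/2, m_{32} = -2/5

multipliers: -3/2, -1/2, -2/5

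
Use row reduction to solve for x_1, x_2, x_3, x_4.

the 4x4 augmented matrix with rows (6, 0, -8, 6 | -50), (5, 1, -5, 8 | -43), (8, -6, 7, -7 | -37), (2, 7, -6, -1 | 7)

Forward elimination on [A|b]:
R2 <- R2 - (5/6)*R1:  [    0     1   5/3     3  -4/3 ]
R3 <- R3 - (4/3)*R1:  [    0    -6  53/3   -15  89/3 ]
R4 <- R4 - (1/3)*R1:  [     0      7  -10/3     -3   71/3 ]
R3 <- R3 - (-6)*R2:  [    0     0  83/3     3  65/3 ]
R4 <- R4 - (7)*R2:  [   0    0  -15  -24   33 ]
R4 <- R4 - (-45/83)*R3:  [        0         0         0  -1857/83   3714/83 ]
Row echelon form:
[ 6  0    -8         6  |      -50 ]
[ 0  1   5/3         3  |     -4/3 ]
[ 0  0  83/3         3  |     65/3 ]
[ 0  0     0  -1857/83  |  3714/83 ]
Back-substitution:
x_4 = (3714/83) / (-1857/83) = -2
x_3 = (65/3 - (3)*(-2)) / (83/3) = 1
x_2 = (-4/3 - (5/3)*(1) - (3)*(-2)) / 1 = 3
x_1 = (-50 - (-8)*(1) - (6)*(-2)) / 6 = -5

(-5, 3, 1, -2)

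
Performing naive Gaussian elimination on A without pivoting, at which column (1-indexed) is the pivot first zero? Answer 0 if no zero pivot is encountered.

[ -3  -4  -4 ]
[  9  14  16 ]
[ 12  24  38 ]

Naive forward elimination:
R2 <- R2 - (-3)*R1:  [ 0  2  4 ]
R3 <- R3 - (-4)*R1:  [  0   8  22 ]
R3 <- R3 - (4)*R2:  [ 0  0  6 ]
All pivots nonzero; naive elimination completes without hitting a zero pivot.

first zero-pivot column = 0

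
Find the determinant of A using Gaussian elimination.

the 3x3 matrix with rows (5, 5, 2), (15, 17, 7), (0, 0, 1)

Forward elimination:
R2 <- R2 - (3)*R1:  [ 0  2  1 ]
Upper-triangular form:
[ 5  5  2 ]
[ 0  2  1 ]
[ 0  0  1 ]
det(A) = (-1)^0 * (5) * (2) * (1) = 10  (0 row swaps -> sign +1)

det(A) = 10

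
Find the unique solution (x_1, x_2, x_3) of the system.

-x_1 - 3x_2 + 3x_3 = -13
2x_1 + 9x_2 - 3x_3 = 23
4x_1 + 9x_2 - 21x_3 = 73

Forward elimination on [A|b]:
R2 <- R2 - (-2)*R1:  [  0   3   3  -3 ]
R3 <- R3 - (-4)*R1:  [  0  -3  -9  21 ]
R3 <- R3 - (-1)*R2:  [  0   0  -6  18 ]
Row echelon form:
[ -1  -3   3  |  -13 ]
[  0   3   3  |   -3 ]
[  0   0  -6  |   18 ]
Back-substitution:
x_3 = (18) / -6 = -3
x_2 = (-3 - (3)*(-3)) / 3 = 2
x_1 = (-13 - (-3)*(2) - (3)*(-3)) / -1 = -2

(-2, 2, -3)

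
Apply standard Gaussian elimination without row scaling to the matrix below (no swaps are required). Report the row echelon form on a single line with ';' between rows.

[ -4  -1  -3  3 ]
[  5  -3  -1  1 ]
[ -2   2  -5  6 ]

Forward elimination:
R2 <- R2 - (-5/4)*R1:  [     0  -17/4  -19/4   19/4 ]
R3 <- R3 - (1/2)*R1:  [    0   5/2  -7/2   9/2 ]
R3 <- R3 - (-10/17)*R2:  [       0        0  -107/17   124/17 ]
Row echelon form:
[ -4     -1       -3       3 ]
[  0  -17/4    -19/4    19/4 ]
[  0      0  -107/17  124/17 ]

REF = [-4 -1 -3 3; 0 -17/4 -19/4 19/4; 0 0 -107/17 124/17]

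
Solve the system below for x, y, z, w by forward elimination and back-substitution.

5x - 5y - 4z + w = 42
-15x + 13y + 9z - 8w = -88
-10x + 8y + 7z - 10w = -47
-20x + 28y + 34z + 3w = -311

Forward elimination on [A|b]:
R2 <- R2 - (-3)*R1:  [  0  -2  -3  -5  38 ]
R3 <- R3 - (-2)*R1:  [  0  -2  -1  -8  37 ]
R4 <- R4 - (-4)*R1:  [    0     8    18     7  -143 ]
R3 <- R3 - (1)*R2:  [  0   0   2  -3  -1 ]
R4 <- R4 - (-4)*R2:  [   0    0    6  -13    9 ]
R4 <- R4 - (3)*R3:  [  0   0   0  -4  12 ]
Row echelon form:
[ 5  -5  -4   1  |  42 ]
[ 0  -2  -3  -5  |  38 ]
[ 0   0   2  -3  |  -1 ]
[ 0   0   0  -4  |  12 ]
Back-substitution:
w = (12) / -4 = -3
z = (-1 - (-3)*(-3)) / 2 = -5
y = (38 - (-3)*(-5) - (-5)*(-3)) / -2 = -4
x = (42 - (-5)*(-4) - (-4)*(-5) - (1)*(-3)) / 5 = 1

(1, -4, -5, -3)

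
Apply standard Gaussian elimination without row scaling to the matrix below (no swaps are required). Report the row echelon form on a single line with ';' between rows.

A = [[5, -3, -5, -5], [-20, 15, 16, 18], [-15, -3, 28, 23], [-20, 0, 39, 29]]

Forward elimination:
R2 <- R2 - (-4)*R1:  [  0   3  -4  -2 ]
R3 <- R3 - (-3)*R1:  [   0  -12   13    8 ]
R4 <- R4 - (-4)*R1:  [   0  -12   19    9 ]
R3 <- R3 - (-4)*R2:  [  0   0  -3   0 ]
R4 <- R4 - (-4)*R2:  [ 0  0  3  1 ]
R4 <- R4 - (-1)*R3:  [ 0  0  0  1 ]
Row echelon form:
[ 5  -3  -5  -5 ]
[ 0   3  -4  -2 ]
[ 0   0  -3   0 ]
[ 0   0   0   1 ]

REF = [5 -3 -5 -5; 0 3 -4 -2; 0 0 -3 0; 0 0 0 1]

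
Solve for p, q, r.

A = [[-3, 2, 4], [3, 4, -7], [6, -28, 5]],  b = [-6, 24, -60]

(4, 3, 0)

Forward elimination on [A|b]:
R2 <- R2 - (-1)*R1:  [  0   6  -3  18 ]
R3 <- R3 - (-2)*R1:  [   0  -24   13  -72 ]
R3 <- R3 - (-4)*R2:  [ 0  0  1  0 ]
Row echelon form:
[ -3  2   4  |  -6 ]
[  0  6  -3  |  18 ]
[  0  0   1  |   0 ]
Back-substitution:
r = (0) / 1 = 0
q = (18 - (-3)*(0)) / 6 = 3
p = (-6 - (2)*(3) - (4)*(0)) / -3 = 4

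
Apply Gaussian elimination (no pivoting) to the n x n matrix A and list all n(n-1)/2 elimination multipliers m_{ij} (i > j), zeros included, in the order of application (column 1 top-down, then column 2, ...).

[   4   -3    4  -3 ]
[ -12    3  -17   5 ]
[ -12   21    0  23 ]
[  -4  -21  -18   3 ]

Forward elimination:
R2 <- R2 - (-3)*R1:  [  0  -6  -5  -4 ]
R3 <- R3 - (-3)*R1:  [  0  12  12  14 ]
R4 <- R4 - (-1)*R1:  [   0  -24  -14    0 ]
R3 <- R3 - (-2)*R2:  [ 0  0  2  6 ]
R4 <- R4 - (4)*R2:  [  0   0   6  16 ]
R4 <- R4 - (3)*R3:  [  0   0   0  -2 ]
Multipliers (in order of application): m_{21} = -3, m_{31} = -3, m_{41} = -1, m_{32} = -2, m_{42} = 4, m_{43} = 3

multipliers: -3, -3, -1, -2, 4, 3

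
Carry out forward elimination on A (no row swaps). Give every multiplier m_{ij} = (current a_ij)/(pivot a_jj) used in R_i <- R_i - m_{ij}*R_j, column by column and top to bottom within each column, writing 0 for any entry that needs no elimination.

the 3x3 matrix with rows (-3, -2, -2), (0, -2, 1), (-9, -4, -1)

Forward elimination:
R2: entry in column 1 is already 0 -> m_{21} = 0 (no row operation needed)
R3 <- R3 - (3)*R1:  [ 0  2  5 ]
R3 <- R3 - (-1)*R2:  [ 0  0  6 ]
Multipliers (in order of application): m_{21} = 0, m_{31} = 3, m_{32} = -1

multipliers: 0, 3, -1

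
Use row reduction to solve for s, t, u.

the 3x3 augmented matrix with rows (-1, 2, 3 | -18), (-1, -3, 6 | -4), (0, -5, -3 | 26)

Forward elimination on [A|b]:
R2 <- R2 - (1)*R1:  [  0  -5   3  14 ]
R3 <- R3 - (1)*R2:  [  0   0  -6  12 ]
Row echelon form:
[ -1   2   3  |  -18 ]
[  0  -5   3  |   14 ]
[  0   0  -6  |   12 ]
Back-substitution:
u = (12) / -6 = -2
t = (14 - (3)*(-2)) / -5 = -4
s = (-18 - (2)*(-4) - (3)*(-2)) / -1 = 4

(4, -4, -2)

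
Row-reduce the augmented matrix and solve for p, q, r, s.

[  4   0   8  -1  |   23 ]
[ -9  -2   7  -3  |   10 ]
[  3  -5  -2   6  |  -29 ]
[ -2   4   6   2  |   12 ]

Forward elimination on [A|b]:
R2 <- R2 - (-9/4)*R1:  [     0     -2     25  -21/4  247/4 ]
R3 <- R3 - (3/4)*R1:  [      0      -5      -8    27/4  -185/4 ]
R4 <- R4 - (-1/2)*R1:  [    0     4    10   3/2  47/2 ]
R3 <- R3 - (5/2)*R2:  [       0        0   -141/2    159/8  -1605/8 ]
R4 <- R4 - (-2)*R2:  [   0    0   60   -9  147 ]
R4 <- R4 - (-40/47)*R3:  [        0         0         0    372/47  -1116/47 ]
Row echelon form:
[ 4   0       8      -1  |        23 ]
[ 0  -2      25   -21/4  |     247/4 ]
[ 0   0  -141/2   159/8  |   -1605/8 ]
[ 0   0       0  372/47  |  -1116/47 ]
Back-substitution:
s = (-1116/47) / (372/47) = -3
r = (-1605/8 - (159/8)*(-3)) / (-141/2) = 2
q = (247/4 - (25)*(2) - (-21/4)*(-3)) / -2 = 2
p = (23 - (8)*(2) - (-1)*(-3)) / 4 = 1

(1, 2, 2, -3)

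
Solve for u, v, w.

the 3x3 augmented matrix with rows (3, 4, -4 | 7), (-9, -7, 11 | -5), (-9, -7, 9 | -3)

Forward elimination on [A|b]:
R2 <- R2 - (-3)*R1:  [  0   5  -1  16 ]
R3 <- R3 - (-3)*R1:  [  0   5  -3  18 ]
R3 <- R3 - (1)*R2:  [  0   0  -2   2 ]
Row echelon form:
[ 3  4  -4  |   7 ]
[ 0  5  -1  |  16 ]
[ 0  0  -2  |   2 ]
Back-substitution:
w = (2) / -2 = -1
v = (16 - (-1)*(-1)) / 5 = 3
u = (7 - (4)*(3) - (-4)*(-1)) / 3 = -3

(-3, 3, -1)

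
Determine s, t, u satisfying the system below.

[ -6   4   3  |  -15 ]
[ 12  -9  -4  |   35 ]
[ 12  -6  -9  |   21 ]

(1, -3, 1)

Forward elimination on [A|b]:
R2 <- R2 - (-2)*R1:  [  0  -1   2   5 ]
R3 <- R3 - (-2)*R1:  [  0   2  -3  -9 ]
R3 <- R3 - (-2)*R2:  [ 0  0  1  1 ]
Row echelon form:
[ -6   4  3  |  -15 ]
[  0  -1  2  |    5 ]
[  0   0  1  |    1 ]
Back-substitution:
u = (1) / 1 = 1
t = (5 - (2)*(1)) / -1 = -3
s = (-15 - (4)*(-3) - (3)*(1)) / -6 = 1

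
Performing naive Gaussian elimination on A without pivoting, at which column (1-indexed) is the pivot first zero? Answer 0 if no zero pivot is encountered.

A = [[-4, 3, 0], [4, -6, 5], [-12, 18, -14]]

Naive forward elimination:
R2 <- R2 - (-1)*R1:  [  0  -3   5 ]
R3 <- R3 - (3)*R1:  [   0    9  -14 ]
R3 <- R3 - (-3)*R2:  [ 0  0  1 ]
All pivots nonzero; naive elimination completes without hitting a zero pivot.

first zero-pivot column = 0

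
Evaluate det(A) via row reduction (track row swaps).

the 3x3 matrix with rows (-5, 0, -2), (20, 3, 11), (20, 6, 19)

det(A) = -75

Forward elimination:
R2 <- R2 - (-4)*R1:  [ 0  3  3 ]
R3 <- R3 - (-4)*R1:  [  0   6  11 ]
R3 <- R3 - (2)*R2:  [ 0  0  5 ]
Upper-triangular form:
[ -5  0  -2 ]
[  0  3   3 ]
[  0  0   5 ]
det(A) = (-1)^0 * (-5) * (3) * (5) = -75  (0 row swaps -> sign +1)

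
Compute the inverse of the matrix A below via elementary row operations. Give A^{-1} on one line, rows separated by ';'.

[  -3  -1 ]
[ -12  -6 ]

inverse = [-1 1/6; 2 -1/2]

Gauss-Jordan on [A | I]:
R1 <- (1/-3)*R1:  [    1   1/3  |  -1/3     0 ]
R2 <- R2 - (-12)*R1:  [  0  -2  |  -4   1 ]
R2 <- (1/-2)*R2:  [    0     1  |     2  -1/2 ]
R1 <- R1 - (1/3)*R2:  [   1    0  |   -1  1/6 ]
Right block of [I | A^{-1}] is the inverse:
[ -1   1/6 ]
[  2  -1/2 ]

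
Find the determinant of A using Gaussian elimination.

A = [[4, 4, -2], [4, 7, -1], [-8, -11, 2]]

det(A) = -12

Forward elimination:
R2 <- R2 - (1)*R1:  [ 0  3  1 ]
R3 <- R3 - (-2)*R1:  [  0  -3  -2 ]
R3 <- R3 - (-1)*R2:  [  0   0  -1 ]
Upper-triangular form:
[ 4  4  -2 ]
[ 0  3   1 ]
[ 0  0  -1 ]
det(A) = (-1)^0 * (4) * (3) * (-1) = -12  (0 row swaps -> sign +1)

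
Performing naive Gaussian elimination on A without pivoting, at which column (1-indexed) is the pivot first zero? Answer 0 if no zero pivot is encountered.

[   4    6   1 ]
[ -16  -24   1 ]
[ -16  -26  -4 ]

first zero-pivot column = 2

Naive forward elimination:
R2 <- R2 - (-4)*R1:  [ 0  0  5 ]
R3 <- R3 - (-4)*R1:  [  0  -2   0 ]
Matrix at this point:
[ 4   6  1 ]
[ 0   0  5 ]
[ 0  -2  0 ]
Pivot entry (2,2) is zero but row 3 has -2 in column 2 -> naive elimination stops; a row interchange (e.g. R2 <-> R3) would be required here.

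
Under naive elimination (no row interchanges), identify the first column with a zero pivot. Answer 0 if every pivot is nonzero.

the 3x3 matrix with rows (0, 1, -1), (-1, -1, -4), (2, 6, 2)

first zero-pivot column = 1

Naive forward elimination:
Pivot entry (1,1) is zero but row 2 has -1 in column 1 -> naive elimination stops; a row interchange (e.g. R1 <-> R2) would be required here.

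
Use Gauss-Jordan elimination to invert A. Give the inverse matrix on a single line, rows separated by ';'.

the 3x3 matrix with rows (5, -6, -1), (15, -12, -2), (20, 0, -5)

Gauss-Jordan on [A | I]:
R1 <- (1/5)*R1:  [    1  -6/5  -1/5  |   1/5     0     0 ]
R2 <- R2 - (15)*R1:  [  0   6   1  |  -3   1   0 ]
R3 <- R3 - (20)*R1:  [  0  24  -1  |  -4   0   1 ]
R2 <- (1/6)*R2:  [    0     1   1/6  |  -1/2   1/6     0 ]
R1 <- R1 - (-6/5)*R2:  [    1     0     0  |  -2/5   1/5     0 ]
R3 <- R3 - (24)*R2:  [  0   0  -5  |   8  -4   1 ]
R3 <- (1/-5)*R3:  [    0     0     1  |  -8/5   4/5  -1/5 ]
R2 <- R2 - (1/6)*R3:  [     0      1      0  |  -7/30   1/30   1/30 ]
Right block of [I | A^{-1}] is the inverse:
[  -2/5   1/5     0 ]
[ -7/30  1/30  1/30 ]
[  -8/5   4/5  -1/5 ]

inverse = [-2/5 1/5 0; -7/30 1/30 1/30; -8/5 4/5 -1/5]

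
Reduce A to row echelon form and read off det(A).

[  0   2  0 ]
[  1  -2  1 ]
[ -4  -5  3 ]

det(A) = -14

Forward elimination:
R1 <-> R2   (pivot in column 1 was zero)
[  1  -2  1 ]
[  0   2  0 ]
[ -4  -5  3 ]
R3 <- R3 - (-4)*R1:  [   0  -13    7 ]
R3 <- R3 - (-13/2)*R2:  [ 0  0  7 ]
Upper-triangular form:
[ 1  -2  1 ]
[ 0   2  0 ]
[ 0   0  7 ]
det(A) = (-1)^1 * (1) * (2) * (7) = -14  (1 row swap -> sign -1)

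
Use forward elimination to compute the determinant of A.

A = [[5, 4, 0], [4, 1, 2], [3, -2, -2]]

det(A) = 66

Forward elimination:
R2 <- R2 - (4/5)*R1:  [     0  -11/5      2 ]
R3 <- R3 - (3/5)*R1:  [     0  -22/5     -2 ]
R3 <- R3 - (2)*R2:  [  0   0  -6 ]
Upper-triangular form:
[ 5      4   0 ]
[ 0  -11/5   2 ]
[ 0      0  -6 ]
det(A) = (-1)^0 * (5) * (-11/5) * (-6) = 66  (0 row swaps -> sign +1)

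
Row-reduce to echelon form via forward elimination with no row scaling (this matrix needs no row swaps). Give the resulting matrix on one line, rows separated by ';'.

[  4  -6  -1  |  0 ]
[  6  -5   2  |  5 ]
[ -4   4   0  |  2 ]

REF = [4 -6 -1 0; 0 4 7/2 5; 0 0 3/4 9/2]

Forward elimination:
R2 <- R2 - (3/2)*R1:  [   0    4  7/2    5 ]
R3 <- R3 - (-1)*R1:  [  0  -2  -1   2 ]
R3 <- R3 - (-1/2)*R2:  [   0    0  3/4  9/2 ]
Row echelon form:
[ 4  -6   -1  |    0 ]
[ 0   4  7/2  |    5 ]
[ 0   0  3/4  |  9/2 ]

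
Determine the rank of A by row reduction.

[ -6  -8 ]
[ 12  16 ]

Row reduction:
R2 <- R2 - (-2)*R1:  [ 0  0 ]
Row echelon form:
[ -6  -8 ]
[  0   0 ]
Nonzero rows / pivot columns: 1

rank(A) = 1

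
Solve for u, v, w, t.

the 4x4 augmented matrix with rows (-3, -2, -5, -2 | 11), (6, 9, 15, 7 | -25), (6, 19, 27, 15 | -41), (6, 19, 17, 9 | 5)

(1, 4, -4, -1)

Forward elimination on [A|b]:
R2 <- R2 - (-2)*R1:  [  0   5   5   3  -3 ]
R3 <- R3 - (-2)*R1:  [   0   15   17   11  -19 ]
R4 <- R4 - (-2)*R1:  [  0  15   7   5  27 ]
R3 <- R3 - (3)*R2:  [   0    0    2    2  -10 ]
R4 <- R4 - (3)*R2:  [  0   0  -8  -4  36 ]
R4 <- R4 - (-4)*R3:  [  0   0   0   4  -4 ]
Row echelon form:
[ -3  -2  -5  -2  |   11 ]
[  0   5   5   3  |   -3 ]
[  0   0   2   2  |  -10 ]
[  0   0   0   4  |   -4 ]
Back-substitution:
t = (-4) / 4 = -1
w = (-10 - (2)*(-1)) / 2 = -4
v = (-3 - (5)*(-4) - (3)*(-1)) / 5 = 4
u = (11 - (-2)*(4) - (-5)*(-4) - (-2)*(-1)) / -3 = 1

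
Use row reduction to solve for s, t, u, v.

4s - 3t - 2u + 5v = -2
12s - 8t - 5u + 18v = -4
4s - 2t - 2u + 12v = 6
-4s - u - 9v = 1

Forward elimination on [A|b]:
R2 <- R2 - (3)*R1:  [ 0  1  1  3  2 ]
R3 <- R3 - (1)*R1:  [ 0  1  0  7  8 ]
R4 <- R4 - (-1)*R1:  [  0  -3  -3  -4  -1 ]
R3 <- R3 - (1)*R2:  [  0   0  -1   4   6 ]
R4 <- R4 - (-3)*R2:  [ 0  0  0  5  5 ]
Row echelon form:
[ 4  -3  -2  5  |  -2 ]
[ 0   1   1  3  |   2 ]
[ 0   0  -1  4  |   6 ]
[ 0   0   0  5  |   5 ]
Back-substitution:
v = (5) / 5 = 1
u = (6 - (4)*(1)) / -1 = -2
t = (2 - (1)*(-2) - (3)*(1)) / 1 = 1
s = (-2 - (-3)*(1) - (-2)*(-2) - (5)*(1)) / 4 = -2

(-2, 1, -2, 1)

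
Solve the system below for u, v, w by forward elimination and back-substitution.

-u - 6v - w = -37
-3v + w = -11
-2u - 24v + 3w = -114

(3, 5, 4)

Forward elimination on [A|b]:
R3 <- R3 - (2)*R1:  [   0  -12    5  -40 ]
R3 <- R3 - (4)*R2:  [ 0  0  1  4 ]
Row echelon form:
[ -1  -6  -1  |  -37 ]
[  0  -3   1  |  -11 ]
[  0   0   1  |    4 ]
Back-substitution:
w = (4) / 1 = 4
v = (-11 - (1)*(4)) / -3 = 5
u = (-37 - (-6)*(5) - (-1)*(4)) / -1 = 3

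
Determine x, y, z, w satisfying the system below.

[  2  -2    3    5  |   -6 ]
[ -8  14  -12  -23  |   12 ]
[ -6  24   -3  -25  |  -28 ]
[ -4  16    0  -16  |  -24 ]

Forward elimination on [A|b]:
R2 <- R2 - (-4)*R1:  [   0    6    0   -3  -12 ]
R3 <- R3 - (-3)*R1:  [   0   18    6  -10  -46 ]
R4 <- R4 - (-2)*R1:  [   0   12    6   -6  -36 ]
R3 <- R3 - (3)*R2:  [   0    0    6   -1  -10 ]
R4 <- R4 - (2)*R2:  [   0    0    6    0  -12 ]
R4 <- R4 - (1)*R3:  [  0   0   0   1  -2 ]
Row echelon form:
[ 2  -2  3   5  |   -6 ]
[ 0   6  0  -3  |  -12 ]
[ 0   0  6  -1  |  -10 ]
[ 0   0  0   1  |   -2 ]
Back-substitution:
w = (-2) / 1 = -2
z = (-10 - (-1)*(-2)) / 6 = -2
y = (-12 - (-3)*(-2)) / 6 = -3
x = (-6 - (-2)*(-3) - (3)*(-2) - (5)*(-2)) / 2 = 2

(2, -3, -2, -2)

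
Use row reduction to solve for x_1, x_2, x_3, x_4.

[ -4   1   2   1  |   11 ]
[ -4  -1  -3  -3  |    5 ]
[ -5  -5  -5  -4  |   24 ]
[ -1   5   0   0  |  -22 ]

(-3, -5, 0, 4)

Forward elimination on [A|b]:
R2 <- R2 - (1)*R1:  [  0  -2  -5  -4  -6 ]
R3 <- R3 - (5/4)*R1:  [     0  -25/4  -15/2  -21/4   41/4 ]
R4 <- R4 - (1/4)*R1:  [     0   19/4   -1/2   -1/4  -99/4 ]
R3 <- R3 - (25/8)*R2:  [    0     0  65/8  29/4    29 ]
R4 <- R4 - (-19/8)*R2:  [     0      0  -99/8  -39/4    -39 ]
R4 <- R4 - (-99/65)*R3:  [      0       0       0   84/65  336/65 ]
Row echelon form:
[ -4   1     2      1  |      11 ]
[  0  -2    -5     -4  |      -6 ]
[  0   0  65/8   29/4  |      29 ]
[  0   0     0  84/65  |  336/65 ]
Back-substitution:
x_4 = (336/65) / (84/65) = 4
x_3 = (29 - (29/4)*(4)) / (65/8) = 0
x_2 = (-6 - (-5)*(0) - (-4)*(4)) / -2 = -5
x_1 = (11 - (1)*(-5) - (2)*(0) - (1)*(4)) / -4 = -3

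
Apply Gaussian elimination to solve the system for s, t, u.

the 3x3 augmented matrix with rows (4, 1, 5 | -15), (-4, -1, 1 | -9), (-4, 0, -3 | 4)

(2, -3, -4)

Forward elimination on [A|b]:
R2 <- R2 - (-1)*R1:  [   0    0    6  -24 ]
R3 <- R3 - (-1)*R1:  [   0    1    2  -11 ]
R2 <-> R3   (pivot in column 2 was zero)
[ 4  1  5  -15 ]
[ 0  1  2  -11 ]
[ 0  0  6  -24 ]
Row echelon form:
[ 4  1  5  |  -15 ]
[ 0  1  2  |  -11 ]
[ 0  0  6  |  -24 ]
Back-substitution:
u = (-24) / 6 = -4
t = (-11 - (2)*(-4)) / 1 = -3
s = (-15 - (1)*(-3) - (5)*(-4)) / 4 = 2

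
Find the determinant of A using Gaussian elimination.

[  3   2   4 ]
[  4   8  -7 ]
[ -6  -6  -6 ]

det(A) = -42

Forward elimination:
R2 <- R2 - (4/3)*R1:  [     0   16/3  -37/3 ]
R3 <- R3 - (-2)*R1:  [  0  -2   2 ]
R3 <- R3 - (-3/8)*R2:  [     0      0  -21/8 ]
Upper-triangular form:
[ 3     2      4 ]
[ 0  16/3  -37/3 ]
[ 0     0  -21/8 ]
det(A) = (-1)^0 * (3) * (16/3) * (-21/8) = -42  (0 row swaps -> sign +1)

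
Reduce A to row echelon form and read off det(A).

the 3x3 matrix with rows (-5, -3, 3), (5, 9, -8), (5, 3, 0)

det(A) = -90

Forward elimination:
R2 <- R2 - (-1)*R1:  [  0   6  -5 ]
R3 <- R3 - (-1)*R1:  [ 0  0  3 ]
Upper-triangular form:
[ -5  -3   3 ]
[  0   6  -5 ]
[  0   0   3 ]
det(A) = (-1)^0 * (-5) * (6) * (3) = -90  (0 row swaps -> sign +1)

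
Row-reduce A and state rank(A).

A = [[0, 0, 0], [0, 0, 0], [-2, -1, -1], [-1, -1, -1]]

rank(A) = 2

Row reduction:
R1 <-> R3   (pivot in column 1 was zero)
[ -2  -1  -1 ]
[  0   0   0 ]
[  0   0   0 ]
[ -1  -1  -1 ]
R4 <- R4 - (1/2)*R1:  [    0  -1/2  -1/2 ]
R2 <-> R4   (pivot in column 2 was zero)
[ -2    -1    -1 ]
[  0  -1/2  -1/2 ]
[  0     0     0 ]
[  0     0     0 ]
Row echelon form:
[ -2    -1    -1 ]
[  0  -1/2  -1/2 ]
[  0     0     0 ]
[  0     0     0 ]
Nonzero rows / pivot columns: 2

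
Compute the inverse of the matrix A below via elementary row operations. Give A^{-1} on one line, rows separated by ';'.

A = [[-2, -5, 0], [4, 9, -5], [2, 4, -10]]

inverse = [7 5 -5/2; -3 -2 1; 1/5 1/5 -1/5]

Gauss-Jordan on [A | I]:
R1 <- (1/-2)*R1:  [    1   5/2     0  |  -1/2     0     0 ]
R2 <- R2 - (4)*R1:  [  0  -1  -5  |   2   1   0 ]
R3 <- R3 - (2)*R1:  [   0   -1  -10  |    1    0    1 ]
R2 <- (1/-1)*R2:  [  0   1   5  |  -2  -1   0 ]
R1 <- R1 - (5/2)*R2:  [     1      0  -25/2  |    9/2    5/2      0 ]
R3 <- R3 - (-1)*R2:  [  0   0  -5  |  -1  -1   1 ]
R3 <- (1/-5)*R3:  [    0     0     1  |   1/5   1/5  -1/5 ]
R1 <- R1 - (-25/2)*R3:  [    1     0     0  |     7     5  -5/2 ]
R2 <- R2 - (5)*R3:  [  0   1   0  |  -3  -2   1 ]
Right block of [I | A^{-1}] is the inverse:
[   7    5  -5/2 ]
[  -3   -2     1 ]
[ 1/5  1/5  -1/5 ]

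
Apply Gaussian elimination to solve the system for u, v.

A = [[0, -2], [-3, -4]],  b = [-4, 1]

(-3, 2)

Forward elimination on [A|b]:
R1 <-> R2   (pivot in column 1 was zero)
[ -3  -4   1 ]
[  0  -2  -4 ]
Row echelon form:
[ -3  -4  |   1 ]
[  0  -2  |  -4 ]
Back-substitution:
v = (-4) / -2 = 2
u = (1 - (-4)*(2)) / -3 = -3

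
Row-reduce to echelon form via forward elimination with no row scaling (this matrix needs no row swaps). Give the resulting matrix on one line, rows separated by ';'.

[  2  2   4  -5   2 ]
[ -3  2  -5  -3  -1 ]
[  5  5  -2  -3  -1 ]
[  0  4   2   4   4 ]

REF = [2 2 4 -5 2; 0 5 1 -21/2 2; 0 0 -12 19/2 -6; 0 0 0 267/20 9/5]

Forward elimination:
R2 <- R2 - (-3/2)*R1:  [     0      5      1  -21/2      2 ]
R3 <- R3 - (5/2)*R1:  [    0     0   -12  19/2    -6 ]
R4 <- R4 - (4/5)*R2:  [    0     0   6/5  62/5  12/5 ]
R4 <- R4 - (-1/10)*R3:  [      0       0       0  267/20     9/5 ]
Row echelon form:
[ 2  2    4      -5    2 ]
[ 0  5    1   -21/2    2 ]
[ 0  0  -12    19/2   -6 ]
[ 0  0    0  267/20  9/5 ]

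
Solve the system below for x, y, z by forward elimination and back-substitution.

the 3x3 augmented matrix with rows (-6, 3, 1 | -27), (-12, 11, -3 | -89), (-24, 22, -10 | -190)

(3, -4, 3)

Forward elimination on [A|b]:
R2 <- R2 - (2)*R1:  [   0    5   -5  -35 ]
R3 <- R3 - (4)*R1:  [   0   10  -14  -82 ]
R3 <- R3 - (2)*R2:  [   0    0   -4  -12 ]
Row echelon form:
[ -6  3   1  |  -27 ]
[  0  5  -5  |  -35 ]
[  0  0  -4  |  -12 ]
Back-substitution:
z = (-12) / -4 = 3
y = (-35 - (-5)*(3)) / 5 = -4
x = (-27 - (3)*(-4) - (1)*(3)) / -6 = 3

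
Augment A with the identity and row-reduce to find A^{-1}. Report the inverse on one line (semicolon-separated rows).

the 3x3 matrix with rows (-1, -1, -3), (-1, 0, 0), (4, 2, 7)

inverse = [0 -1 0; -7 -5 -3; 2 2 1]

Gauss-Jordan on [A | I]:
R1 <- (1/-1)*R1:  [  1   1   3  |  -1   0   0 ]
R2 <- R2 - (-1)*R1:  [  0   1   3  |  -1   1   0 ]
R3 <- R3 - (4)*R1:  [  0  -2  -5  |   4   0   1 ]
R1 <- R1 - (1)*R2:  [  1   0   0  |   0  -1   0 ]
R3 <- R3 - (-2)*R2:  [ 0  0  1  |  2  2  1 ]
R2 <- R2 - (3)*R3:  [  0   1   0  |  -7  -5  -3 ]
Right block of [I | A^{-1}] is the inverse:
[  0  -1   0 ]
[ -7  -5  -3 ]
[  2   2   1 ]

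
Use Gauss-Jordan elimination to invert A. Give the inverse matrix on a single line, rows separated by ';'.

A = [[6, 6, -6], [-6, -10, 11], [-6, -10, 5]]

inverse = [5/12 5/24 1/24; -1/4 -1/24 -5/24; 0 1/6 -1/6]

Gauss-Jordan on [A | I]:
R1 <- (1/6)*R1:  [   1    1   -1  |  1/6    0    0 ]
R2 <- R2 - (-6)*R1:  [  0  -4   5  |   1   1   0 ]
R3 <- R3 - (-6)*R1:  [  0  -4  -1  |   1   0   1 ]
R2 <- (1/-4)*R2:  [    0     1  -5/4  |  -1/4  -1/4     0 ]
R1 <- R1 - (1)*R2:  [    1     0   1/4  |  5/12   1/4     0 ]
R3 <- R3 - (-4)*R2:  [  0   0  -6  |   0  -1   1 ]
R3 <- (1/-6)*R3:  [    0     0     1  |     0   1/6  -1/6 ]
R1 <- R1 - (1/4)*R3:  [    1     0     0  |  5/12  5/24  1/24 ]
R2 <- R2 - (-5/4)*R3:  [     0      1      0  |   -1/4  -1/24  -5/24 ]
Right block of [I | A^{-1}] is the inverse:
[ 5/12   5/24   1/24 ]
[ -1/4  -1/24  -5/24 ]
[    0    1/6   -1/6 ]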